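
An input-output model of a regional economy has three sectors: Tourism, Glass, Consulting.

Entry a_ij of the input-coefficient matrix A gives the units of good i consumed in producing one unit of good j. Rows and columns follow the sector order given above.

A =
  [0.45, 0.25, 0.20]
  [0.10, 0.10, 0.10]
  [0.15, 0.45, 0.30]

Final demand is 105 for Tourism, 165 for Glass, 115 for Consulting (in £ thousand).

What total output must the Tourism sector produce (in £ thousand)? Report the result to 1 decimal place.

I − A =
  [   0.55    -0.25    -0.20]
  [  -0.10     0.90    -0.10]
  [  -0.15    -0.45     0.70]
Cofactors of I−A, C_ij = (−1)^(i+j)·(minor ij) (rows/columns in the sector order above):
  C_11 = (0.90)(0.70) − (-0.10)(-0.45) = 0.5850
  C_12 = −[(-0.10)(0.70) − (-0.10)(-0.15)] = 0.0850
  C_13 = (-0.10)(-0.45) − (0.90)(-0.15) = 0.1800
  C_21 = −[(-0.25)(0.70) − (-0.20)(-0.45)] = 0.2650
  C_22 = (0.55)(0.70) − (-0.20)(-0.15) = 0.3550
  C_23 = −[(0.55)(-0.45) − (-0.25)(-0.15)] = 0.2850
  C_31 = (-0.25)(-0.10) − (-0.20)(0.90) = 0.2050
  C_32 = −[(0.55)(-0.10) − (-0.20)(-0.10)] = 0.0750
  C_33 = (0.55)(0.90) − (-0.25)(-0.10) = 0.4700
det(I−A) = Σ_j (I−A)_1j·C_1j = (0.55)(0.5850) + (-0.25)(0.0850) + (-0.20)(0.1800) = 0.2645
adj(I−A) = Cᵀ =
  [ 0.5850   0.2650   0.2050]
  [ 0.0850   0.3550   0.0750]
  [ 0.1800   0.2850   0.4700]
(I − A)⁻¹ = adj(I−A) / det(I−A) ≈
  [   2.2117     1.0019     0.7750]
  [   0.3214     1.3422     0.2836]
  [   0.6805     1.0775     1.7769]
x = (I − A)⁻¹ d = adj(I−A)·d / det(I−A), with det(I−A) = 0.2645:
  x_1 = (0.5850·105 + 0.2650·165 + 0.2050·115) / 0.2645 = 128.725 / 0.2645 ≈ 486.7
  x_2 = (0.0850·105 + 0.3550·165 + 0.0750·115) / 0.2645 = 76.125 / 0.2645 ≈ 287.8
  x_3 = (0.1800·105 + 0.2850·165 + 0.4700·115) / 0.2645 = 119.975 / 0.2645 ≈ 453.6

x_1 = 486.7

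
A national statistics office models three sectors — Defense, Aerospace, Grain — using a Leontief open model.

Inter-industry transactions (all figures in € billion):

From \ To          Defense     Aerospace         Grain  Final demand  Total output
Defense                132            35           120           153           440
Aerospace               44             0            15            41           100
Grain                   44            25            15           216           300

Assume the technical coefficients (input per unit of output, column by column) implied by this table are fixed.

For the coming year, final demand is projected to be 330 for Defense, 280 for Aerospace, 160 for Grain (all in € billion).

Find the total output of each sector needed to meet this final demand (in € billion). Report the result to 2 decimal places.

x_1 = 870.50, x_2 = 385.12, x_3 = 361.40

Technical coefficients a_ij = z_ij / X_j:
  a_11 = 132/440 = 0.30, a_21 = 44/440 = 0.10, a_31 = 44/440 = 0.10
  a_12 = 35/100 = 0.35, a_22 = 0/100 = 0.00, a_32 = 25/100 = 0.25
  a_13 = 120/300 = 0.40, a_23 = 15/300 = 0.05, a_33 = 15/300 = 0.05
I − A =
  [   0.70    -0.35    -0.40]
  [  -0.10     1.00    -0.05]
  [  -0.10    -0.25     0.95]
Cofactors of I−A, C_ij = (−1)^(i+j)·(minor ij) (rows/columns in the sector order above):
  C_11 = (1.00)(0.95) − (-0.05)(-0.25) = 0.9375
  C_12 = −[(-0.10)(0.95) − (-0.05)(-0.10)] = 0.1000
  C_13 = (-0.10)(-0.25) − (1.00)(-0.10) = 0.1250
  C_21 = −[(-0.35)(0.95) − (-0.40)(-0.25)] = 0.4325
  C_22 = (0.70)(0.95) − (-0.40)(-0.10) = 0.6250
  C_23 = −[(0.70)(-0.25) − (-0.35)(-0.10)] = 0.2100
  C_31 = (-0.35)(-0.05) − (-0.40)(1.00) = 0.4175
  C_32 = −[(0.70)(-0.05) − (-0.40)(-0.10)] = 0.0750
  C_33 = (0.70)(1.00) − (-0.35)(-0.10) = 0.6650
det(I−A) = Σ_j (I−A)_1j·C_1j = (0.70)(0.9375) + (-0.35)(0.1000) + (-0.40)(0.1250) = 0.57125
adj(I−A) = Cᵀ =
  [ 0.9375   0.4325   0.4175]
  [ 0.1000   0.6250   0.0750]
  [ 0.1250   0.2100   0.6650]
(I − A)⁻¹ = adj(I−A) / det(I−A) ≈
  [   1.6411     0.7571     0.7309]
  [   0.1751     1.0941     0.1313]
  [   0.2188     0.3676     1.1641]
x = (I − A)⁻¹ d = adj(I−A)·d / det(I−A), with det(I−A) = 0.57125:
  x_1 = (0.9375·330 + 0.4325·280 + 0.4175·160) / 0.57125 = 497.275 / 0.57125 ≈ 870.50
  x_2 = (0.1000·330 + 0.6250·280 + 0.0750·160) / 0.57125 = 220.00 / 0.57125 ≈ 385.12
  x_3 = (0.1250·330 + 0.2100·280 + 0.6650·160) / 0.57125 = 206.45 / 0.57125 ≈ 361.40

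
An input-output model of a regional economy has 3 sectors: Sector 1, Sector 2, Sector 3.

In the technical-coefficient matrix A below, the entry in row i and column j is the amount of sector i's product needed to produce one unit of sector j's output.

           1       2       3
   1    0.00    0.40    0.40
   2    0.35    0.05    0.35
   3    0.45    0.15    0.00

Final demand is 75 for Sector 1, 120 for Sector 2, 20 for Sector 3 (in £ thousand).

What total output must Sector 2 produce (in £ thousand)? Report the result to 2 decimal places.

I − A =
  [   1.00    -0.40    -0.40]
  [  -0.35     0.95    -0.35]
  [  -0.45    -0.15     1.00]
Cofactors of I−A, C_ij = (−1)^(i+j)·(minor ij) (rows/columns in the sector order above):
  C_11 = (0.95)(1.00) − (-0.35)(-0.15) = 0.8975
  C_12 = −[(-0.35)(1.00) − (-0.35)(-0.45)] = 0.5075
  C_13 = (-0.35)(-0.15) − (0.95)(-0.45) = 0.4800
  C_21 = −[(-0.40)(1.00) − (-0.40)(-0.15)] = 0.4600
  C_22 = (1.00)(1.00) − (-0.40)(-0.45) = 0.8200
  C_23 = −[(1.00)(-0.15) − (-0.40)(-0.45)] = 0.3300
  C_31 = (-0.40)(-0.35) − (-0.40)(0.95) = 0.5200
  C_32 = −[(1.00)(-0.35) − (-0.40)(-0.35)] = 0.4900
  C_33 = (1.00)(0.95) − (-0.40)(-0.35) = 0.8100
det(I−A) = Σ_j (I−A)_1j·C_1j = (1.00)(0.8975) + (-0.40)(0.5075) + (-0.40)(0.4800) = 0.5025
adj(I−A) = Cᵀ =
  [ 0.8975   0.4600   0.5200]
  [ 0.5075   0.8200   0.4900]
  [ 0.4800   0.3300   0.8100]
(I − A)⁻¹ = adj(I−A) / det(I−A) ≈
  [   1.7861     0.9154     1.0348]
  [   1.0100     1.6318     0.9751]
  [   0.9552     0.6567     1.6119]
x = (I − A)⁻¹ d = adj(I−A)·d / det(I−A), with det(I−A) = 0.5025:
  x_1 = (0.8975·75 + 0.4600·120 + 0.5200·20) / 0.5025 = 132.9125 / 0.5025 ≈ 264.50
  x_2 = (0.5075·75 + 0.8200·120 + 0.4900·20) / 0.5025 = 146.2625 / 0.5025 ≈ 291.07
  x_3 = (0.4800·75 + 0.3300·120 + 0.8100·20) / 0.5025 = 91.80 / 0.5025 ≈ 182.69

x_2 = 291.07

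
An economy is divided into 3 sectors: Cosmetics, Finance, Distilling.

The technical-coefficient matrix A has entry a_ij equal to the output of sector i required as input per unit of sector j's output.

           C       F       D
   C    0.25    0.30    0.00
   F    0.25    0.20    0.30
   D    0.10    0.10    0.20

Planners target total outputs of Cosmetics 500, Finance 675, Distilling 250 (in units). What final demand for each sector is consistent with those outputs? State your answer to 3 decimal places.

I − A =
  [   0.75    -0.30     0.00]
  [  -0.25     0.80    -0.30]
  [  -0.10    -0.10     0.80]
d = (I − A) x:
  d_C = (+0.75)·500 + (-0.30)·675 + (+0.00)·250 = 172.500
  d_F = (-0.25)·500 + (+0.80)·675 + (-0.30)·250 = 340.000
  d_D = (-0.10)·500 + (-0.10)·675 + (+0.80)·250 = 82.500

d_C = 172.500, d_F = 340.000, d_D = 82.500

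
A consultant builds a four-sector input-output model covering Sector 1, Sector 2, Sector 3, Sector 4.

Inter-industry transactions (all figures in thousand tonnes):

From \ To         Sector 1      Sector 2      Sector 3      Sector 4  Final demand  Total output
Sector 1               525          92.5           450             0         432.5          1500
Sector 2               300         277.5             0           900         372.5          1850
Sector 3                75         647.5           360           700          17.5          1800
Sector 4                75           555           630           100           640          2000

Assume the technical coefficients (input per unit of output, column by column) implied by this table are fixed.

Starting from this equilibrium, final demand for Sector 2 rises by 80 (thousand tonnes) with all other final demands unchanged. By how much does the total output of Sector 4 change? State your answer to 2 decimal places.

Technical coefficients a_ij = z_ij / X_j:
  a_11 = 525/1500 = 0.35, a_21 = 300/1500 = 0.20, a_31 = 75/1500 = 0.05, a_41 = 75/1500 = 0.05
  a_12 = 92.5/1850 = 0.05, a_22 = 277.5/1850 = 0.15, a_32 = 647.5/1850 = 0.35, a_42 = 555/1850 = 0.30
  a_13 = 450/1800 = 0.25, a_23 = 0/1800 = 0.00, a_33 = 360/1800 = 0.20, a_43 = 630/1800 = 0.35
  a_14 = 0/2000 = 0.00, a_24 = 900/2000 = 0.45, a_34 = 700/2000 = 0.35, a_44 = 100/2000 = 0.05
I − A =
  [   0.65    -0.05    -0.25     0.00]
  [  -0.20     0.85     0.00    -0.45]
  [  -0.05    -0.35     0.80    -0.35]
  [  -0.05    -0.30    -0.35     0.95]
Compute the cofactors C_ij = (−1)^(i+j)·(3×3 minor ij) of I−A; the adjugate is their transpose:
adj(I−A) = Cᵀ =
  [ 0.378750   0.141250   0.176000   0.131750]
  [ 0.153375   0.398125   0.155500   0.245875]
  [ 0.143875   0.287625   0.426500   0.293375]
  [ 0.121375   0.239125   0.215500   0.405875]
det(I−A) = Σ_j (I−A)_1j·C_1j = (0.65)(0.378750) + (-0.05)(0.153375) + (-0.25)(0.143875) + (0.00)(0.121375) = 0.20255
(I − A)⁻¹ = adj(I−A) / det(I−A) ≈
  [   1.8699     0.6974     0.8689     0.6505]
  [   0.7572     1.9656     0.7677     1.2139]
  [   0.7103     1.4200     2.1057     1.4484]
  [   0.5992     1.1806     1.0639     2.0038]
Δx = (I − A)⁻¹ Δd with Δd having +80 in the Sector 2 component and 0 elsewhere.
So Δx_4 = L_42 · (+80), where L_42 = adj(I−A)_42 / det(I−A) = 0.239125 / 0.20255.
Δx_4 = 0.239125 × (+80) / 0.20255 = 19.13 / 0.20255 ≈ 94.45.

Δx_4 = 94.45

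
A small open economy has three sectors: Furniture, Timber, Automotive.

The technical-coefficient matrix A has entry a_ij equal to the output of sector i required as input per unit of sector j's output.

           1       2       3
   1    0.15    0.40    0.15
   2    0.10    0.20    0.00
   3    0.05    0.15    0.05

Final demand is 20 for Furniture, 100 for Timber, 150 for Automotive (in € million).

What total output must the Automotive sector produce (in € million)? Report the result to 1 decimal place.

I − A =
  [   0.85    -0.40    -0.15]
  [  -0.10     0.80     0.00]
  [  -0.05    -0.15     0.95]
Cofactors of I−A, C_ij = (−1)^(i+j)·(minor ij) (rows/columns in the sector order above):
  C_11 = (0.80)(0.95) − (0.00)(-0.15) = 0.7600
  C_12 = −[(-0.10)(0.95) − (0.00)(-0.05)] = 0.0950
  C_13 = (-0.10)(-0.15) − (0.80)(-0.05) = 0.0550
  C_21 = −[(-0.40)(0.95) − (-0.15)(-0.15)] = 0.4025
  C_22 = (0.85)(0.95) − (-0.15)(-0.05) = 0.8000
  C_23 = −[(0.85)(-0.15) − (-0.40)(-0.05)] = 0.1475
  C_31 = (-0.40)(0.00) − (-0.15)(0.80) = 0.1200
  C_32 = −[(0.85)(0.00) − (-0.15)(-0.10)] = 0.0150
  C_33 = (0.85)(0.80) − (-0.40)(-0.10) = 0.6400
det(I−A) = Σ_j (I−A)_1j·C_1j = (0.85)(0.7600) + (-0.40)(0.0950) + (-0.15)(0.0550) = 0.59975
adj(I−A) = Cᵀ =
  [ 0.7600   0.4025   0.1200]
  [ 0.0950   0.8000   0.0150]
  [ 0.0550   0.1475   0.6400]
(I − A)⁻¹ = adj(I−A) / det(I−A) ≈
  [   1.2672     0.6711     0.2001]
  [   0.1584     1.3339     0.0250]
  [   0.0917     0.2459     1.0671]
x = (I − A)⁻¹ d = adj(I−A)·d / det(I−A), with det(I−A) = 0.59975:
  x_1 = (0.7600·20 + 0.4025·100 + 0.1200·150) / 0.59975 = 73.45 / 0.59975 ≈ 122.5
  x_2 = (0.0950·20 + 0.8000·100 + 0.0150·150) / 0.59975 = 84.15 / 0.59975 ≈ 140.3
  x_3 = (0.0550·20 + 0.1475·100 + 0.6400·150) / 0.59975 = 111.85 / 0.59975 ≈ 186.5

x_3 = 186.5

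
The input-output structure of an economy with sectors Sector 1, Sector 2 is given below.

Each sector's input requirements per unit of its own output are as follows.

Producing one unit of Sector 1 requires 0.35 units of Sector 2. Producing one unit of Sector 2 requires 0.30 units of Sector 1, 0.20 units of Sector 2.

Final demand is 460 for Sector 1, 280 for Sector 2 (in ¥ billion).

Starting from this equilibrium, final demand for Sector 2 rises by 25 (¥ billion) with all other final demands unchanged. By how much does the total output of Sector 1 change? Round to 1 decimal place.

Δx_1 = 10.8

I − A =
  [   1.00    -0.30]
  [  -0.35     0.80]
det(I−A) = (1.00)(0.80) − (-0.30)(-0.35) = 0.6950
adj(I−A) = [[0.80, 0.30], [0.35, 1.00]]
(I − A)⁻¹ = adj(I−A) / det(I−A) ≈
  [   1.1511     0.4317]
  [   0.5036     1.4388]
Δx = (I − A)⁻¹ Δd with Δd having +25 in the Sector 2 component and 0 elsewhere.
So Δx_1 = L_12 · (+25), where L_12 = adj(I−A)_12 / det(I−A) = 0.30 / 0.6950.
Δx_1 = 0.30 × (+25) / 0.6950 = 7.50 / 0.6950 ≈ 10.8.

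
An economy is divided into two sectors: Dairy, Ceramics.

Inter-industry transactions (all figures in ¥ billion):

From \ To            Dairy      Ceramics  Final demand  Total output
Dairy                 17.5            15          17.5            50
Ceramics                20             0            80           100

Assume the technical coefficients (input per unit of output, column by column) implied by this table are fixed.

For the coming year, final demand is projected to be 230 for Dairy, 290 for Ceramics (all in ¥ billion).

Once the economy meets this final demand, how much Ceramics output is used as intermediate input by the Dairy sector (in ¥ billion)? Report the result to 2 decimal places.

Technical coefficients a_ij = z_ij / X_j:
  a_11 = 17.5/50 = 0.35, a_21 = 20/50 = 0.40
  a_12 = 15/100 = 0.15, a_22 = 0/100 = 0.00
I − A =
  [   0.65    -0.15]
  [  -0.40     1.00]
det(I−A) = (0.65)(1.00) − (-0.15)(-0.40) = 0.5900
adj(I−A) = [[1.00, 0.15], [0.40, 0.65]]
(I − A)⁻¹ = adj(I−A) / det(I−A) ≈
  [   1.6949     0.2542]
  [   0.6780     1.1017]
First solve x = (I − A)⁻¹ d = adj(I−A)·d / det(I−A); in particular x_1 = (1.00·230 + 0.15·290) / 0.5900 = 273.50 / 0.5900 ≈ 463.5593.
Intermediate flow from 2 to 1: z_21 = a_21 · x_1 = 0.40 × 273.50 / 0.5900 = 109.40 / 0.5900 ≈ 185.42.

z_21 = 185.42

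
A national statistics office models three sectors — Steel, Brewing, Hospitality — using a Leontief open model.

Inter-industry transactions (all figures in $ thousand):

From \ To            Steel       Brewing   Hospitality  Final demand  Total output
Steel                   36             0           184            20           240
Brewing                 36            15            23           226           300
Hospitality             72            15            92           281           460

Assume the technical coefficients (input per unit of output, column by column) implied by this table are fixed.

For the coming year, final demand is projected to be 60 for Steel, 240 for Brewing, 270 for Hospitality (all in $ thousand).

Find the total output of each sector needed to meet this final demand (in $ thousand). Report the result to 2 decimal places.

Technical coefficients a_ij = z_ij / X_j:
  a_11 = 36/240 = 0.15, a_21 = 36/240 = 0.15, a_31 = 72/240 = 0.30
  a_12 = 0/300 = 0.00, a_22 = 15/300 = 0.05, a_32 = 15/300 = 0.05
  a_13 = 184/460 = 0.40, a_23 = 23/460 = 0.05, a_33 = 92/460 = 0.20
I − A =
  [   0.85     0.00    -0.40]
  [  -0.15     0.95    -0.05]
  [  -0.30    -0.05     0.80]
Cofactors of I−A, C_ij = (−1)^(i+j)·(minor ij) (rows/columns in the sector order above):
  C_11 = (0.95)(0.80) − (-0.05)(-0.05) = 0.7575
  C_12 = −[(-0.15)(0.80) − (-0.05)(-0.30)] = 0.1350
  C_13 = (-0.15)(-0.05) − (0.95)(-0.30) = 0.2925
  C_21 = −[(0.00)(0.80) − (-0.40)(-0.05)] = 0.0200
  C_22 = (0.85)(0.80) − (-0.40)(-0.30) = 0.5600
  C_23 = −[(0.85)(-0.05) − (0.00)(-0.30)] = 0.0425
  C_31 = (0.00)(-0.05) − (-0.40)(0.95) = 0.3800
  C_32 = −[(0.85)(-0.05) − (-0.40)(-0.15)] = 0.1025
  C_33 = (0.85)(0.95) − (0.00)(-0.15) = 0.8075
det(I−A) = Σ_j (I−A)_1j·C_1j = (0.85)(0.7575) + (0.00)(0.1350) + (-0.40)(0.2925) = 0.526875
adj(I−A) = Cᵀ =
  [ 0.7575   0.0200   0.3800]
  [ 0.1350   0.5600   0.1025]
  [ 0.2925   0.0425   0.8075]
(I − A)⁻¹ = adj(I−A) / det(I−A) ≈
  [   1.4377     0.0380     0.7212]
  [   0.2562     1.0629     0.1945]
  [   0.5552     0.0807     1.5326]
x = (I − A)⁻¹ d = adj(I−A)·d / det(I−A), with det(I−A) = 0.526875:
  x_1 = (0.7575·60 + 0.0200·240 + 0.3800·270) / 0.526875 = 152.85 / 0.526875 ≈ 290.11
  x_2 = (0.1350·60 + 0.5600·240 + 0.1025·270) / 0.526875 = 170.175 / 0.526875 ≈ 322.99
  x_3 = (0.2925·60 + 0.0425·240 + 0.8075·270) / 0.526875 = 245.775 / 0.526875 ≈ 466.48

x_1 = 290.11, x_2 = 322.99, x_3 = 466.48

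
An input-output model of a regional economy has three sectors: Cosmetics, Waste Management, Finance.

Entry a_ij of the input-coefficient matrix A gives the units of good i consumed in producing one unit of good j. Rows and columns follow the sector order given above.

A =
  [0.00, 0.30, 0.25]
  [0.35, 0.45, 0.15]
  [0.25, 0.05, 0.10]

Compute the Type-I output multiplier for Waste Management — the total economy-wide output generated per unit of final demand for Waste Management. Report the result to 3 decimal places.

I − A =
  [   1.00    -0.30    -0.25]
  [  -0.35     0.55    -0.15]
  [  -0.25    -0.05     0.90]
Cofactors of I−A, C_ij = (−1)^(i+j)·(minor ij) (rows/columns in the sector order above):
  C_11 = (0.55)(0.90) − (-0.15)(-0.05) = 0.4875
  C_12 = −[(-0.35)(0.90) − (-0.15)(-0.25)] = 0.3525
  C_13 = (-0.35)(-0.05) − (0.55)(-0.25) = 0.1550
  C_21 = −[(-0.30)(0.90) − (-0.25)(-0.05)] = 0.2825
  C_22 = (1.00)(0.90) − (-0.25)(-0.25) = 0.8375
  C_23 = −[(1.00)(-0.05) − (-0.30)(-0.25)] = 0.1250
  C_31 = (-0.30)(-0.15) − (-0.25)(0.55) = 0.1825
  C_32 = −[(1.00)(-0.15) − (-0.25)(-0.35)] = 0.2375
  C_33 = (1.00)(0.55) − (-0.30)(-0.35) = 0.4450
det(I−A) = Σ_j (I−A)_1j·C_1j = (1.00)(0.4875) + (-0.30)(0.3525) + (-0.25)(0.1550) = 0.3430
adj(I−A) = Cᵀ =
  [ 0.4875   0.2825   0.1825]
  [ 0.3525   0.8375   0.2375]
  [ 0.1550   0.1250   0.4450]
(I − A)⁻¹ = adj(I−A) / det(I−A) ≈
  [   1.4213     0.8236     0.5321]
  [   1.0277     2.4417     0.6924]
  [   0.4519     0.3644     1.2974]
The output multiplier for sector j is the column-j sum of the Leontief inverse (I − A)⁻¹ = adj(I−A) / det(I−A).
Column 2 of adj(I−A): (0.2825, 0.8375, 0.1250); det(I−A) = 0.3430.
m_2 = (0.2825 + 0.8375 + 0.1250) / 0.3430 = 1.245 / 0.3430 ≈ 3.630.

m_2 = 3.630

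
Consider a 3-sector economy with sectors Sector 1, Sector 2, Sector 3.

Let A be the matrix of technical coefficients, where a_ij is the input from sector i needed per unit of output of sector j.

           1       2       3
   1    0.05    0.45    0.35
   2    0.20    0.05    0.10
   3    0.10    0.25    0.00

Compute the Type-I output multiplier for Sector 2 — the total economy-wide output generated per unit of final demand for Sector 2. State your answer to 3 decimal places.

m_2 = 2.365

I − A =
  [   0.95    -0.45    -0.35]
  [  -0.20     0.95    -0.10]
  [  -0.10    -0.25     1.00]
Cofactors of I−A, C_ij = (−1)^(i+j)·(minor ij) (rows/columns in the sector order above):
  C_11 = (0.95)(1.00) − (-0.10)(-0.25) = 0.9250
  C_12 = −[(-0.20)(1.00) − (-0.10)(-0.10)] = 0.2100
  C_13 = (-0.20)(-0.25) − (0.95)(-0.10) = 0.1450
  C_21 = −[(-0.45)(1.00) − (-0.35)(-0.25)] = 0.5375
  C_22 = (0.95)(1.00) − (-0.35)(-0.10) = 0.9150
  C_23 = −[(0.95)(-0.25) − (-0.45)(-0.10)] = 0.2825
  C_31 = (-0.45)(-0.10) − (-0.35)(0.95) = 0.3775
  C_32 = −[(0.95)(-0.10) − (-0.35)(-0.20)] = 0.1650
  C_33 = (0.95)(0.95) − (-0.45)(-0.20) = 0.8125
det(I−A) = Σ_j (I−A)_1j·C_1j = (0.95)(0.9250) + (-0.45)(0.2100) + (-0.35)(0.1450) = 0.7335
adj(I−A) = Cᵀ =
  [ 0.9250   0.5375   0.3775]
  [ 0.2100   0.9150   0.1650]
  [ 0.1450   0.2825   0.8125]
(I − A)⁻¹ = adj(I−A) / det(I−A) ≈
  [   1.2611     0.7328     0.5147]
  [   0.2863     1.2474     0.2249]
  [   0.1977     0.3851     1.1077]
The output multiplier for sector j is the column-j sum of the Leontief inverse (I − A)⁻¹ = adj(I−A) / det(I−A).
Column 2 of adj(I−A): (0.5375, 0.9150, 0.2825); det(I−A) = 0.7335.
m_2 = (0.5375 + 0.9150 + 0.2825) / 0.7335 = 1.735 / 0.7335 ≈ 2.365.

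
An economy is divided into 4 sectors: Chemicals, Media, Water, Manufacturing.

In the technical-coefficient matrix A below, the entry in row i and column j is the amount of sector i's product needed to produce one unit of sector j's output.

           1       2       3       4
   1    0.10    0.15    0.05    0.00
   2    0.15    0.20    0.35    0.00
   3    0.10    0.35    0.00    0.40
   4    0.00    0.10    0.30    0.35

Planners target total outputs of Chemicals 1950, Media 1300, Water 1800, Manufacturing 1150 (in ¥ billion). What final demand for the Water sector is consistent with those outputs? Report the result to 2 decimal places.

I − A =
  [   0.90    -0.15    -0.05     0.00]
  [  -0.15     0.80    -0.35     0.00]
  [  -0.10    -0.35     1.00    -0.40]
  [   0.00    -0.10    -0.30     0.65]
d = (I − A) x:
  d_1 = (+0.90)·1950 + (-0.15)·1300 + (-0.05)·1800 + (+0.00)·1150 = 1470.00
  d_2 = (-0.15)·1950 + (+0.80)·1300 + (-0.35)·1800 + (+0.00)·1150 = 117.50
  d_3 = (-0.10)·1950 + (-0.35)·1300 + (+1.00)·1800 + (-0.40)·1150 = 690.00
  d_4 = (+0.00)·1950 + (-0.10)·1300 + (-0.30)·1800 + (+0.65)·1150 = 77.50

d_3 = 690.00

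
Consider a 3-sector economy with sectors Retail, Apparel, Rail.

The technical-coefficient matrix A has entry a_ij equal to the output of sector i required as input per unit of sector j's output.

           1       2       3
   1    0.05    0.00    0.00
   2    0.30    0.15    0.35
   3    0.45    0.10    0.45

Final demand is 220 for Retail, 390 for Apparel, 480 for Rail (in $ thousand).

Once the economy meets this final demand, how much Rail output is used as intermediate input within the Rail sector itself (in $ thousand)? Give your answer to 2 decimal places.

I − A =
  [   0.95     0.00     0.00]
  [  -0.30     0.85    -0.35]
  [  -0.45    -0.10     0.55]
Cofactors of I−A, C_ij = (−1)^(i+j)·(minor ij) (rows/columns in the sector order above):
  C_11 = (0.85)(0.55) − (-0.35)(-0.10) = 0.4325
  C_12 = −[(-0.30)(0.55) − (-0.35)(-0.45)] = 0.3225
  C_13 = (-0.30)(-0.10) − (0.85)(-0.45) = 0.4125
  C_21 = −[(0.00)(0.55) − (0.00)(-0.10)] = 0.0000
  C_22 = (0.95)(0.55) − (0.00)(-0.45) = 0.5225
  C_23 = −[(0.95)(-0.10) − (0.00)(-0.45)] = 0.0950
  C_31 = (0.00)(-0.35) − (0.00)(0.85) = 0.0000
  C_32 = −[(0.95)(-0.35) − (0.00)(-0.30)] = 0.3325
  C_33 = (0.95)(0.85) − (0.00)(-0.30) = 0.8075
det(I−A) = Σ_j (I−A)_1j·C_1j = (0.95)(0.4325) + (0.00)(0.3225) + (0.00)(0.4125) = 0.410875
adj(I−A) = Cᵀ =
  [ 0.4325   0.0000   0.0000]
  [ 0.3225   0.5225   0.3325]
  [ 0.4125   0.0950   0.8075]
(I − A)⁻¹ = adj(I−A) / det(I−A) ≈
  [   1.0526     0.0000     0.0000]
  [   0.7849     1.2717     0.8092]
  [   1.0040     0.2312     1.9653]
First solve x = (I − A)⁻¹ d = adj(I−A)·d / det(I−A); in particular x_3 = (0.4125·220 + 0.0950·390 + 0.8075·480) / 0.410875 = 515.40 / 0.410875 ≈ 1254.3961.
Intermediate flow from 3 to 3: z_33 = a_33 · x_3 = 0.45 × 515.40 / 0.410875 = 231.93 / 0.410875 ≈ 564.48.

z_33 = 564.48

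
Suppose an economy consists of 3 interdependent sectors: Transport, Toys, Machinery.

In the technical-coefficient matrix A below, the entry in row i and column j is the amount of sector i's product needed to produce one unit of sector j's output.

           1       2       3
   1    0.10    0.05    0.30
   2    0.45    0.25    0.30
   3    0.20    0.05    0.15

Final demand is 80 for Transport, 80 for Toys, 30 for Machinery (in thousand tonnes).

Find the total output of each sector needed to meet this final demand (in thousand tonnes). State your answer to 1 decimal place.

x_1 = 126.7, x_2 = 213.7, x_3 = 77.7

I − A =
  [   0.90    -0.05    -0.30]
  [  -0.45     0.75    -0.30]
  [  -0.20    -0.05     0.85]
Cofactors of I−A, C_ij = (−1)^(i+j)·(minor ij) (rows/columns in the sector order above):
  C_11 = (0.75)(0.85) − (-0.30)(-0.05) = 0.6225
  C_12 = −[(-0.45)(0.85) − (-0.30)(-0.20)] = 0.4425
  C_13 = (-0.45)(-0.05) − (0.75)(-0.20) = 0.1725
  C_21 = −[(-0.05)(0.85) − (-0.30)(-0.05)] = 0.0575
  C_22 = (0.90)(0.85) − (-0.30)(-0.20) = 0.7050
  C_23 = −[(0.90)(-0.05) − (-0.05)(-0.20)] = 0.0550
  C_31 = (-0.05)(-0.30) − (-0.30)(0.75) = 0.2400
  C_32 = −[(0.90)(-0.30) − (-0.30)(-0.45)] = 0.4050
  C_33 = (0.90)(0.75) − (-0.05)(-0.45) = 0.6525
det(I−A) = Σ_j (I−A)_1j·C_1j = (0.90)(0.6225) + (-0.05)(0.4425) + (-0.30)(0.1725) = 0.486375
adj(I−A) = Cᵀ =
  [ 0.6225   0.0575   0.2400]
  [ 0.4425   0.7050   0.4050]
  [ 0.1725   0.0550   0.6525]
(I − A)⁻¹ = adj(I−A) / det(I−A) ≈
  [   1.2799     0.1182     0.4934]
  [   0.9098     1.4495     0.8327]
  [   0.3547     0.1131     1.3416]
x = (I − A)⁻¹ d = adj(I−A)·d / det(I−A), with det(I−A) = 0.486375:
  x_1 = (0.6225·80 + 0.0575·80 + 0.2400·30) / 0.486375 = 61.60 / 0.486375 ≈ 126.7
  x_2 = (0.4425·80 + 0.7050·80 + 0.4050·30) / 0.486375 = 103.95 / 0.486375 ≈ 213.7
  x_3 = (0.1725·80 + 0.0550·80 + 0.6525·30) / 0.486375 = 37.775 / 0.486375 ≈ 77.7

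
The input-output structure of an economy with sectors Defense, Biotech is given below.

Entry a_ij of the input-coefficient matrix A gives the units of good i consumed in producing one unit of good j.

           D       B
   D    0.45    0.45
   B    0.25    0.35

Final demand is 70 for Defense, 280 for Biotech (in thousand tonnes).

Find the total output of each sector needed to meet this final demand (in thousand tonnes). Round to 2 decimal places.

x_D = 700.00, x_B = 700.00

I − A =
  [   0.55    -0.45]
  [  -0.25     0.65]
det(I−A) = (0.55)(0.65) − (-0.45)(-0.25) = 0.2450
adj(I−A) = [[0.65, 0.45], [0.25, 0.55]]
(I − A)⁻¹ = adj(I−A) / det(I−A) ≈
  [   2.6531     1.8367]
  [   1.0204     2.2449]
x = (I − A)⁻¹ d = adj(I−A)·d / det(I−A), with det(I−A) = 0.2450:
  x_D = (0.65·70 + 0.45·280) / 0.2450 = 171.50 / 0.2450 = 700.00
  x_B = (0.25·70 + 0.55·280) / 0.2450 = 171.50 / 0.2450 = 700.00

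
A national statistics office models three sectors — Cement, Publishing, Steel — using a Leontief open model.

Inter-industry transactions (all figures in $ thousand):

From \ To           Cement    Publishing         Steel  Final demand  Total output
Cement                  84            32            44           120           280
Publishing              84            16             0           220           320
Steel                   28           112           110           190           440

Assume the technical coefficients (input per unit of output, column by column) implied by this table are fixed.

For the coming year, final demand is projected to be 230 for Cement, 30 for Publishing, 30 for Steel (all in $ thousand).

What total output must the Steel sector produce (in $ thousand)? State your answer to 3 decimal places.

x_3 = 159.342

Technical coefficients a_ij = z_ij / X_j:
  a_11 = 84/280 = 0.30, a_21 = 84/280 = 0.30, a_31 = 28/280 = 0.10
  a_12 = 32/320 = 0.10, a_22 = 16/320 = 0.05, a_32 = 112/320 = 0.35
  a_13 = 44/440 = 0.10, a_23 = 0/440 = 0.00, a_33 = 110/440 = 0.25
I − A =
  [   0.70    -0.10    -0.10]
  [  -0.30     0.95     0.00]
  [  -0.10    -0.35     0.75]
Cofactors of I−A, C_ij = (−1)^(i+j)·(minor ij) (rows/columns in the sector order above):
  C_11 = (0.95)(0.75) − (0.00)(-0.35) = 0.7125
  C_12 = −[(-0.30)(0.75) − (0.00)(-0.10)] = 0.2250
  C_13 = (-0.30)(-0.35) − (0.95)(-0.10) = 0.2000
  C_21 = −[(-0.10)(0.75) − (-0.10)(-0.35)] = 0.1100
  C_22 = (0.70)(0.75) − (-0.10)(-0.10) = 0.5150
  C_23 = −[(0.70)(-0.35) − (-0.10)(-0.10)] = 0.2550
  C_31 = (-0.10)(0.00) − (-0.10)(0.95) = 0.0950
  C_32 = −[(0.70)(0.00) − (-0.10)(-0.30)] = 0.0300
  C_33 = (0.70)(0.95) − (-0.10)(-0.30) = 0.6350
det(I−A) = Σ_j (I−A)_1j·C_1j = (0.70)(0.7125) + (-0.10)(0.2250) + (-0.10)(0.2000) = 0.45625
adj(I−A) = Cᵀ =
  [ 0.7125   0.1100   0.0950]
  [ 0.2250   0.5150   0.0300]
  [ 0.2000   0.2550   0.6350]
(I − A)⁻¹ = adj(I−A) / det(I−A) ≈
  [   1.5616     0.2411     0.2082]
  [   0.4932     1.1288     0.0658]
  [   0.4384     0.5589     1.3918]
x = (I − A)⁻¹ d = adj(I−A)·d / det(I−A), with det(I−A) = 0.45625:
  x_1 = (0.7125·230 + 0.1100·30 + 0.0950·30) / 0.45625 = 170.025 / 0.45625 ≈ 372.658
  x_2 = (0.2250·230 + 0.5150·30 + 0.0300·30) / 0.45625 = 68.10 / 0.45625 ≈ 149.260
  x_3 = (0.2000·230 + 0.2550·30 + 0.6350·30) / 0.45625 = 72.70 / 0.45625 ≈ 159.342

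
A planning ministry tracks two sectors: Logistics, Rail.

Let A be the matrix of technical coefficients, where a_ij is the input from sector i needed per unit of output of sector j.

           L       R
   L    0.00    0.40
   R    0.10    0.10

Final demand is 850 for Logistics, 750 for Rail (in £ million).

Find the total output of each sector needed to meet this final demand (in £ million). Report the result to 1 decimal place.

x_L = 1238.4, x_R = 970.9

I − A =
  [   1.00    -0.40]
  [  -0.10     0.90]
det(I−A) = (1.00)(0.90) − (-0.40)(-0.10) = 0.8600
adj(I−A) = [[0.90, 0.40], [0.10, 1.00]]
(I − A)⁻¹ = adj(I−A) / det(I−A) ≈
  [   1.0465     0.4651]
  [   0.1163     1.1628]
x = (I − A)⁻¹ d = adj(I−A)·d / det(I−A), with det(I−A) = 0.8600:
  x_L = (0.90·850 + 0.40·750) / 0.8600 = 1065.00 / 0.8600 ≈ 1238.4
  x_R = (0.10·850 + 1.00·750) / 0.8600 = 835.00 / 0.8600 ≈ 970.9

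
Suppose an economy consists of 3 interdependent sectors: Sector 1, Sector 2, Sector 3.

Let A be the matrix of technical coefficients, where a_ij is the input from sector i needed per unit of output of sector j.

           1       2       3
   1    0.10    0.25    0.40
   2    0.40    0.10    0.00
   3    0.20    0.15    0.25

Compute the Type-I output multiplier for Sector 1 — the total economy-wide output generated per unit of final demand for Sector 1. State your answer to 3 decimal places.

m_1 = 2.784

I − A =
  [   0.90    -0.25    -0.40]
  [  -0.40     0.90     0.00]
  [  -0.20    -0.15     0.75]
Cofactors of I−A, C_ij = (−1)^(i+j)·(minor ij) (rows/columns in the sector order above):
  C_11 = (0.90)(0.75) − (0.00)(-0.15) = 0.6750
  C_12 = −[(-0.40)(0.75) − (0.00)(-0.20)] = 0.3000
  C_13 = (-0.40)(-0.15) − (0.90)(-0.20) = 0.2400
  C_21 = −[(-0.25)(0.75) − (-0.40)(-0.15)] = 0.2475
  C_22 = (0.90)(0.75) − (-0.40)(-0.20) = 0.5950
  C_23 = −[(0.90)(-0.15) − (-0.25)(-0.20)] = 0.1850
  C_31 = (-0.25)(0.00) − (-0.40)(0.90) = 0.3600
  C_32 = −[(0.90)(0.00) − (-0.40)(-0.40)] = 0.1600
  C_33 = (0.90)(0.90) − (-0.25)(-0.40) = 0.7100
det(I−A) = Σ_j (I−A)_1j·C_1j = (0.90)(0.6750) + (-0.25)(0.3000) + (-0.40)(0.2400) = 0.4365
adj(I−A) = Cᵀ =
  [ 0.6750   0.2475   0.3600]
  [ 0.3000   0.5950   0.1600]
  [ 0.2400   0.1850   0.7100]
(I − A)⁻¹ = adj(I−A) / det(I−A) ≈
  [   1.5464     0.5670     0.8247]
  [   0.6873     1.3631     0.3666]
  [   0.5498     0.4238     1.6266]
The output multiplier for sector j is the column-j sum of the Leontief inverse (I − A)⁻¹ = adj(I−A) / det(I−A).
Column 1 of adj(I−A): (0.6750, 0.3000, 0.2400); det(I−A) = 0.4365.
m_1 = (0.6750 + 0.3000 + 0.2400) / 0.4365 = 1.215 / 0.4365 ≈ 2.784.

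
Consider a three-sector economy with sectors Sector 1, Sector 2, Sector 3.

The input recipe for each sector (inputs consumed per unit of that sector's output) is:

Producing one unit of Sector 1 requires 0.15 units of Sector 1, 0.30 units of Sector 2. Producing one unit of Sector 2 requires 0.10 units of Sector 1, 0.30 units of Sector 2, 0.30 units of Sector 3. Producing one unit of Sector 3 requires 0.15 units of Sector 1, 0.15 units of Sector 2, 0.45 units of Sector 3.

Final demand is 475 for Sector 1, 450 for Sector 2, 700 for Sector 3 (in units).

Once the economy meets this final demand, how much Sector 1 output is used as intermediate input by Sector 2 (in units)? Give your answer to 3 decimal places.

z_12 = 158.108

I − A =
  [   0.85    -0.10    -0.15]
  [  -0.30     0.70    -0.15]
  [   0.00    -0.30     0.55]
Cofactors of I−A, C_ij = (−1)^(i+j)·(minor ij) (rows/columns in the sector order above):
  C_11 = (0.70)(0.55) − (-0.15)(-0.30) = 0.3400
  C_12 = −[(-0.30)(0.55) − (-0.15)(0.00)] = 0.1650
  C_13 = (-0.30)(-0.30) − (0.70)(0.00) = 0.0900
  C_21 = −[(-0.10)(0.55) − (-0.15)(-0.30)] = 0.1000
  C_22 = (0.85)(0.55) − (-0.15)(0.00) = 0.4675
  C_23 = −[(0.85)(-0.30) − (-0.10)(0.00)] = 0.2550
  C_31 = (-0.10)(-0.15) − (-0.15)(0.70) = 0.1200
  C_32 = −[(0.85)(-0.15) − (-0.15)(-0.30)] = 0.1725
  C_33 = (0.85)(0.70) − (-0.10)(-0.30) = 0.5650
det(I−A) = Σ_j (I−A)_1j·C_1j = (0.85)(0.3400) + (-0.10)(0.1650) + (-0.15)(0.0900) = 0.2590
adj(I−A) = Cᵀ =
  [ 0.3400   0.1000   0.1200]
  [ 0.1650   0.4675   0.1725]
  [ 0.0900   0.2550   0.5650]
(I − A)⁻¹ = adj(I−A) / det(I−A) ≈
  [   1.3127     0.3861     0.4633]
  [   0.6371     1.8050     0.6660]
  [   0.3475     0.9846     2.1815]
First solve x = (I − A)⁻¹ d = adj(I−A)·d / det(I−A); in particular x_2 = (0.1650·475 + 0.4675·450 + 0.1725·700) / 0.2590 = 409.50 / 0.2590 ≈ 1581.08108.
Intermediate flow from 1 to 2: z_12 = a_12 · x_2 = 0.10 × 409.50 / 0.2590 = 40.95 / 0.2590 ≈ 158.108.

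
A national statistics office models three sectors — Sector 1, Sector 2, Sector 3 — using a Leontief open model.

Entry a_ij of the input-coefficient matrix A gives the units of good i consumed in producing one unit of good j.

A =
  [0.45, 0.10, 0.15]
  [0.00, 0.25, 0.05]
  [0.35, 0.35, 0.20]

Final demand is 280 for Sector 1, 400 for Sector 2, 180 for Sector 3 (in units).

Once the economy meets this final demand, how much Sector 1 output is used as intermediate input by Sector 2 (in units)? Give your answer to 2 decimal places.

z_12 = 59.03

I − A =
  [   0.55    -0.10    -0.15]
  [   0.00     0.75    -0.05]
  [  -0.35    -0.35     0.80]
Cofactors of I−A, C_ij = (−1)^(i+j)·(minor ij) (rows/columns in the sector order above):
  C_11 = (0.75)(0.80) − (-0.05)(-0.35) = 0.5825
  C_12 = −[(0.00)(0.80) − (-0.05)(-0.35)] = 0.0175
  C_13 = (0.00)(-0.35) − (0.75)(-0.35) = 0.2625
  C_21 = −[(-0.10)(0.80) − (-0.15)(-0.35)] = 0.1325
  C_22 = (0.55)(0.80) − (-0.15)(-0.35) = 0.3875
  C_23 = −[(0.55)(-0.35) − (-0.10)(-0.35)] = 0.2275
  C_31 = (-0.10)(-0.05) − (-0.15)(0.75) = 0.1175
  C_32 = −[(0.55)(-0.05) − (-0.15)(0.00)] = 0.0275
  C_33 = (0.55)(0.75) − (-0.10)(0.00) = 0.4125
det(I−A) = Σ_j (I−A)_1j·C_1j = (0.55)(0.5825) + (-0.10)(0.0175) + (-0.15)(0.2625) = 0.27925
adj(I−A) = Cᵀ =
  [ 0.5825   0.1325   0.1175]
  [ 0.0175   0.3875   0.0275]
  [ 0.2625   0.2275   0.4125]
(I − A)⁻¹ = adj(I−A) / det(I−A) ≈
  [   2.0859     0.4745     0.4208]
  [   0.0627     1.3876     0.0985]
  [   0.9400     0.8147     1.4772]
First solve x = (I − A)⁻¹ d = adj(I−A)·d / det(I−A); in particular x_2 = (0.0175·280 + 0.3875·400 + 0.0275·180) / 0.27925 = 164.85 / 0.27925 ≈ 590.3312.
Intermediate flow from 1 to 2: z_12 = a_12 · x_2 = 0.10 × 164.85 / 0.27925 = 16.485 / 0.27925 ≈ 59.03.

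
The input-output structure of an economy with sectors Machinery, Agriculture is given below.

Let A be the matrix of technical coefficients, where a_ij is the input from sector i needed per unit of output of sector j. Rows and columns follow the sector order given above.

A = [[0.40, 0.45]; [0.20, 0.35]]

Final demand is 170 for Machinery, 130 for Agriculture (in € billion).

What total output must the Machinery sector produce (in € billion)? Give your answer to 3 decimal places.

I − A =
  [   0.60    -0.45]
  [  -0.20     0.65]
det(I−A) = (0.60)(0.65) − (-0.45)(-0.20) = 0.3000
adj(I−A) = [[0.65, 0.45], [0.20, 0.60]]
(I − A)⁻¹ = adj(I−A) / det(I−A) ≈
  [   2.1667     1.5000]
  [   0.6667     2.0000]
x = (I − A)⁻¹ d = adj(I−A)·d / det(I−A), with det(I−A) = 0.3000:
  x_1 = (0.65·170 + 0.45·130) / 0.3000 = 169.00 / 0.3000 ≈ 563.333
  x_2 = (0.20·170 + 0.60·130) / 0.3000 = 112.00 / 0.3000 ≈ 373.333

x_1 = 563.333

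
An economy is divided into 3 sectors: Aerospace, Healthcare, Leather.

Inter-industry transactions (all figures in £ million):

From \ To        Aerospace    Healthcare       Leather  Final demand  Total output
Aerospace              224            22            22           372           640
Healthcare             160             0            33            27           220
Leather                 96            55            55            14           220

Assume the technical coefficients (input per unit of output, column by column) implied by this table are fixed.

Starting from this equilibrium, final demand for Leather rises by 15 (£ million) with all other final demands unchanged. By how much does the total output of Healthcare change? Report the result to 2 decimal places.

Δx_H = 4.37

Technical coefficients a_ij = z_ij / X_j:
  a_AA = 224/640 = 0.35, a_HA = 160/640 = 0.25, a_LA = 96/640 = 0.15
  a_AH = 22/220 = 0.10, a_HH = 0/220 = 0.00, a_LH = 55/220 = 0.25
  a_AL = 22/220 = 0.10, a_HL = 33/220 = 0.15, a_LL = 55/220 = 0.25
I − A =
  [   0.65    -0.10    -0.10]
  [  -0.25     1.00    -0.15]
  [  -0.15    -0.25     0.75]
Cofactors of I−A, C_ij = (−1)^(i+j)·(minor ij) (rows/columns in the sector order above):
  C_11 = (1.00)(0.75) − (-0.15)(-0.25) = 0.7125
  C_12 = −[(-0.25)(0.75) − (-0.15)(-0.15)] = 0.2100
  C_13 = (-0.25)(-0.25) − (1.00)(-0.15) = 0.2125
  C_21 = −[(-0.10)(0.75) − (-0.10)(-0.25)] = 0.1000
  C_22 = (0.65)(0.75) − (-0.10)(-0.15) = 0.4725
  C_23 = −[(0.65)(-0.25) − (-0.10)(-0.15)] = 0.1775
  C_31 = (-0.10)(-0.15) − (-0.10)(1.00) = 0.1150
  C_32 = −[(0.65)(-0.15) − (-0.10)(-0.25)] = 0.1225
  C_33 = (0.65)(1.00) − (-0.10)(-0.25) = 0.6250
det(I−A) = Σ_j (I−A)_1j·C_1j = (0.65)(0.7125) + (-0.10)(0.2100) + (-0.10)(0.2125) = 0.420875
adj(I−A) = Cᵀ =
  [ 0.7125   0.1000   0.1150]
  [ 0.2100   0.4725   0.1225]
  [ 0.2125   0.1775   0.6250]
(I − A)⁻¹ = adj(I−A) / det(I−A) ≈
  [   1.6929     0.2376     0.2732]
  [   0.4990     1.1227     0.2911]
  [   0.5049     0.4217     1.4850]
Δx = (I − A)⁻¹ Δd with Δd having +15 in the Leather component and 0 elsewhere.
So Δx_H = L_HL · (+15), where L_HL = adj(I−A)_HL / det(I−A) = 0.1225 / 0.420875.
Δx_H = 0.1225 × (+15) / 0.420875 = 1.8375 / 0.420875 ≈ 4.37.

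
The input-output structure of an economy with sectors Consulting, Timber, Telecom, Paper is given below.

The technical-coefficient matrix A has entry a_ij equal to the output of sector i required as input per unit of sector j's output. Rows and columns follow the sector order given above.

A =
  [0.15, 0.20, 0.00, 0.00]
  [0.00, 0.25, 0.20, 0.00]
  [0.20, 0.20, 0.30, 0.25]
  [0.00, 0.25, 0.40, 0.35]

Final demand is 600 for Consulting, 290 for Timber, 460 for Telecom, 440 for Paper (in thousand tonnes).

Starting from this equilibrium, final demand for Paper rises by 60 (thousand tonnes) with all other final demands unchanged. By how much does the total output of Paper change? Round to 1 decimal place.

I − A =
  [   0.85    -0.20     0.00     0.00]
  [   0.00     0.75    -0.20     0.00]
  [  -0.20    -0.20     0.70    -0.25]
  [   0.00    -0.25    -0.40     0.65]
Compute the cofactors C_ij = (−1)^(i+j)·(3×3 minor ij) of I−A; the adjugate is their transpose:
adj(I−A) = Cᵀ =
  [ 0.227750   0.071000   0.026000   0.010000]
  [ 0.026000   0.301750   0.110500   0.042500]
  [ 0.097500   0.189625   0.414375   0.159375]
  [ 0.070000   0.232750   0.297500   0.404250]
det(I−A) = Σ_j (I−A)_1j·C_1j = (0.85)(0.227750) + (-0.20)(0.026000) + (0.00)(0.097500) + (0.00)(0.070000) = 0.1883875
(I − A)⁻¹ = adj(I−A) / det(I−A) ≈
  [   1.2089     0.3769     0.1380     0.0531]
  [   0.1380     1.6018     0.5866     0.2256]
  [   0.5176     1.0066     2.1996     0.8460]
  [   0.3716     1.2355     1.5792     2.1458]
Δx = (I − A)⁻¹ Δd with Δd having +60 in the Paper component and 0 elsewhere.
So Δx_4 = L_44 · (+60), where L_44 = adj(I−A)_44 / det(I−A) = 0.404250 / 0.1883875.
Δx_4 = 0.404250 × (+60) / 0.1883875 = 24.255 / 0.1883875 ≈ 128.8.

Δx_4 = 128.8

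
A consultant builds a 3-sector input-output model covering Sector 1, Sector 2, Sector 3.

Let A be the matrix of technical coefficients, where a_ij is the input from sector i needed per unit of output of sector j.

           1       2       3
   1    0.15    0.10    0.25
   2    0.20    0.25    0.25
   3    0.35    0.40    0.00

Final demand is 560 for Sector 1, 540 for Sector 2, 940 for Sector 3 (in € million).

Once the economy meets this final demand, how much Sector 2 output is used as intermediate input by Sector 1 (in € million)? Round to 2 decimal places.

z_21 = 306.65

I − A =
  [   0.85    -0.10    -0.25]
  [  -0.20     0.75    -0.25]
  [  -0.35    -0.40     1.00]
Cofactors of I−A, C_ij = (−1)^(i+j)·(minor ij) (rows/columns in the sector order above):
  C_11 = (0.75)(1.00) − (-0.25)(-0.40) = 0.6500
  C_12 = −[(-0.20)(1.00) − (-0.25)(-0.35)] = 0.2875
  C_13 = (-0.20)(-0.40) − (0.75)(-0.35) = 0.3425
  C_21 = −[(-0.10)(1.00) − (-0.25)(-0.40)] = 0.2000
  C_22 = (0.85)(1.00) − (-0.25)(-0.35) = 0.7625
  C_23 = −[(0.85)(-0.40) − (-0.10)(-0.35)] = 0.3750
  C_31 = (-0.10)(-0.25) − (-0.25)(0.75) = 0.2125
  C_32 = −[(0.85)(-0.25) − (-0.25)(-0.20)] = 0.2625
  C_33 = (0.85)(0.75) − (-0.10)(-0.20) = 0.6175
det(I−A) = Σ_j (I−A)_1j·C_1j = (0.85)(0.6500) + (-0.10)(0.2875) + (-0.25)(0.3425) = 0.438125
adj(I−A) = Cᵀ =
  [ 0.6500   0.2000   0.2125]
  [ 0.2875   0.7625   0.2625]
  [ 0.3425   0.3750   0.6175]
(I − A)⁻¹ = adj(I−A) / det(I−A) ≈
  [   1.4836     0.4565     0.4850]
  [   0.6562     1.7404     0.5991]
  [   0.7817     0.8559     1.4094]
First solve x = (I − A)⁻¹ d = adj(I−A)·d / det(I−A); in particular x_1 = (0.6500·560 + 0.2000·540 + 0.2125·940) / 0.438125 = 671.75 / 0.438125 ≈ 1533.2382.
Intermediate flow from 2 to 1: z_21 = a_21 · x_1 = 0.20 × 671.75 / 0.438125 = 134.35 / 0.438125 ≈ 306.65.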